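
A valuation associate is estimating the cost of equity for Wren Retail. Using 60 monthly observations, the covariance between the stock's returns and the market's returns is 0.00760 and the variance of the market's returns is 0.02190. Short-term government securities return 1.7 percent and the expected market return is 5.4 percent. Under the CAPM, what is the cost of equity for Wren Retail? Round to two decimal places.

β = Cov(R_i, R_m) / Var(R_m) = 0.00760 / 0.02190 = 0.3470
MRP = 5.4% − 1.7% = 3.70%
E(R) = R_f + β × MRP = 1.7% + 0.3470 × 3.7% = 2.98%

2.98%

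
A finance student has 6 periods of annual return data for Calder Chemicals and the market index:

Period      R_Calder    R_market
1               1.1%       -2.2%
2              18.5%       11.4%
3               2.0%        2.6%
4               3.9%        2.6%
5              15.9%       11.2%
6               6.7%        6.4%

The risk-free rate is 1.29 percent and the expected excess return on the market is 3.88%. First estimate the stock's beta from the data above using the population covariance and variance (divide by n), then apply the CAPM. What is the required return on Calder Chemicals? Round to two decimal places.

Mean R_i = (1.1 + 18.5 + 2.0 + 3.9 + 15.9 + 6.7) / 6 = 8.0167%
Mean R_m = (-2.2 + 11.4 + 2.6 + 2.6 + 11.2 + 6.4) / 6 = 5.3333%
Σ(R_i − R̄_i)(R_m − R̄_m) = 188.2467  ⇒  Cov = 188.2467 / 6 = 31.3745
Σ(R_m − R̄_m)² = 144.0533  ⇒  Var(R_m) = 144.0533 / 6 = 24.0089
β = Cov / Var(R_m) = 31.3745 / 24.0089 = 1.3068
E(R) = R_f + β × MRP = 1.29% + 1.3068 × 3.88% = 6.36%

6.36%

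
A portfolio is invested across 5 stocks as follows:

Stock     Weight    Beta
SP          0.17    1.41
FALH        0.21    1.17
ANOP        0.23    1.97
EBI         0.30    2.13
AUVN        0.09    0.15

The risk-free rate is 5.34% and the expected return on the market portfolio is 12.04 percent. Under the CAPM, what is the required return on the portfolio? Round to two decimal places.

β_P = Σ w_i β_i = 0.17×1.41 + 0.21×1.17 + 0.23×1.97 + 0.30×2.13 + 0.09×0.15 = 1.5910
MRP = 12.04% − 5.34% = 6.70%
E(R_P) = R_f + β_P × MRP = 5.34% + 1.5910 × 6.70% = 16.00%

16.00%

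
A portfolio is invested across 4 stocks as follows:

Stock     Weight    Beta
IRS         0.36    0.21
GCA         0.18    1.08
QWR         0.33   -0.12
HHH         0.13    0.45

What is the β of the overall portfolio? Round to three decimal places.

β_P = Σ w_i β_i = 0.36×0.21 + 0.18×1.08 + 0.33×-0.12 + 0.13×0.45 = 0.2889

0.289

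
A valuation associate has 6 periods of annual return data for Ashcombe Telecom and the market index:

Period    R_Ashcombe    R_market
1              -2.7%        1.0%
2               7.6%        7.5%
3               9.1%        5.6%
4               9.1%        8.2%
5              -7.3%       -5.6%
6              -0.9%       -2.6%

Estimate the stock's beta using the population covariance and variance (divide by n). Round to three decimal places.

1.169

Mean R_i = (-2.7 + 7.6 + 9.1 + 9.1 − 7.3 − 0.9) / 6 = 2.4833%
Mean R_m = (1.0 + 7.5 + 5.6 + 8.2 − 5.6 − 2.6) / 6 = 2.3500%
Σ(R_i − R̄_i)(R_m − R̄_m) = 188.0850  ⇒  Cov = 188.0850 / 6 = 31.3475
Σ(R_m − R̄_m)² = 160.8350  ⇒  Var(R_m) = 160.8350 / 6 = 26.8058
β = Cov / Var(R_m) = 31.3475 / 26.8058 = 1.1694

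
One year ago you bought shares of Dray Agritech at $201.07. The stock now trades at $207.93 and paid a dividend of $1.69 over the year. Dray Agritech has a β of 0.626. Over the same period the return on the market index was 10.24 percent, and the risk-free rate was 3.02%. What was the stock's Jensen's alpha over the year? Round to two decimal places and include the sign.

Realised HPR = (P1 + D1 − P0) / P0 = (207.93 + 1.69 − 201.07) / 201.07 = 8.55 / 201.07 = 4.2523%
MRP = 10.24% − 3.02% = 7.22%
CAPM required = R_f + β·MRP = 3.02% + 0.626 × 7.22% = 7.53972%
α = realised − required = 4.2523% − 7.53972% = -3.29%

-3.29%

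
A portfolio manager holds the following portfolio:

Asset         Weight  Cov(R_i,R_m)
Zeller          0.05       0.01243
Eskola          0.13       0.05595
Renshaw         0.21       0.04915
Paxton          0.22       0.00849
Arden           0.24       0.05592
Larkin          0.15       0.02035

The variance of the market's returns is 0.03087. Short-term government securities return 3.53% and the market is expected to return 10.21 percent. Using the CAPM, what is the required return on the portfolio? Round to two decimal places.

β_Zeller = 0.01243 / 0.03087 = 0.4027
β_Eskola = 0.05595 / 0.03087 = 1.8124
β_Renshaw = 0.04915 / 0.03087 = 1.5922
β_Paxton = 0.00849 / 0.03087 = 0.2750
β_Arden = 0.05592 / 0.03087 = 1.8115
β_Larkin = 0.02035 / 0.03087 = 0.6592
β_P = Σ w_i β_i = 0.05×0.4027 + 0.13×1.8124 + 0.21×1.5922 + 0.22×0.2750 + 0.24×1.8115 + 0.15×0.6592 = 1.1842
MRP = 10.21% − 3.53% = 6.68%
E(R_P) = R_f + β_P × MRP = 3.53% + 1.1842 × 6.68% = 11.44%

11.44%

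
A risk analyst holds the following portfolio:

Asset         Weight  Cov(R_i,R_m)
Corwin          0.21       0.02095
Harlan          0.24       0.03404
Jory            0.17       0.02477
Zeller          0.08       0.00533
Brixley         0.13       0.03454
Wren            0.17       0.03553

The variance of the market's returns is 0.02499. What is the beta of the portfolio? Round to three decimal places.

β_Corwin = 0.02095 / 0.02499 = 0.8383
β_Harlan = 0.03404 / 0.02499 = 1.3621
β_Jory = 0.02477 / 0.02499 = 0.9912
β_Zeller = 0.00533 / 0.02499 = 0.2133
β_Brixley = 0.03454 / 0.02499 = 1.3822
β_Wren = 0.03553 / 0.02499 = 1.4218
β_P = Σ w_i β_i = 0.21×0.8383 + 0.24×1.3621 + 0.17×0.9912 + 0.08×0.2133 + 0.13×1.3822 + 0.17×1.4218 = 1.1099

1.110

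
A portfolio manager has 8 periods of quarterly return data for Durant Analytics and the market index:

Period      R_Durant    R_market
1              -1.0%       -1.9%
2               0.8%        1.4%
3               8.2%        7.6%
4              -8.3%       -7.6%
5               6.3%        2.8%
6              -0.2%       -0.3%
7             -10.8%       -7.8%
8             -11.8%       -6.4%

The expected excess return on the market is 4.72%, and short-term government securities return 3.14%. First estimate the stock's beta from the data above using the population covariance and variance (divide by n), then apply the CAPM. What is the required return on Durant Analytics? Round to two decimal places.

Mean R_i = (-1.0 + 0.8 + 8.2 − 8.3 + 6.3 − 0.2 − 10.8 − 11.8) / 8 = -2.1000%
Mean R_m = (-1.9 + 1.4 + 7.6 − 7.6 + 2.8 − 0.3 − 7.8 − 6.4) / 8 = -1.5250%
Σ(R_i − R̄_i)(R_m − R̄_m) = 280.2600  ⇒  Cov = 280.2600 / 8 = 35.0325
Σ(R_m − R̄_m)² = 212.2150  ⇒  Var(R_m) = 212.2150 / 8 = 26.5269
β = Cov / Var(R_m) = 35.0325 / 26.5269 = 1.3206
E(R) = R_f + β × MRP = 3.14% + 1.3206 × 4.72% = 9.37%

9.37%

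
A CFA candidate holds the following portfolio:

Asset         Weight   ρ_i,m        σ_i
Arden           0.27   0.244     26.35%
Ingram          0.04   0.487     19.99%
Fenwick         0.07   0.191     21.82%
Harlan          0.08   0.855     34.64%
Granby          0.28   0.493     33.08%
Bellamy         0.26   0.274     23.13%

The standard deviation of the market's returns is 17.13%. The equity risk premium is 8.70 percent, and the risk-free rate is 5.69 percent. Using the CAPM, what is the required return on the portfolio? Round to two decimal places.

11.28%

β_Arden = 0.244 × 26.35% / 17.13% = 0.3753
β_Ingram = 0.487 × 19.99% / 17.13% = 0.5683
β_Fenwick = 0.191 × 21.82% / 17.13% = 0.2433
β_Harlan = 0.855 × 34.64% / 17.13% = 1.7290
β_Granby = 0.493 × 33.08% / 17.13% = 0.9520
β_Bellamy = 0.274 × 23.13% / 17.13% = 0.3700
β_P = Σ w_i β_i = 0.27×0.3753 + 0.04×0.5683 + 0.07×0.2433 + 0.08×1.7290 + 0.28×0.9520 + 0.26×0.3700 = 0.6422
E(R_P) = R_f + β_P × MRP = 5.69% + 0.6422 × 8.70% = 11.28%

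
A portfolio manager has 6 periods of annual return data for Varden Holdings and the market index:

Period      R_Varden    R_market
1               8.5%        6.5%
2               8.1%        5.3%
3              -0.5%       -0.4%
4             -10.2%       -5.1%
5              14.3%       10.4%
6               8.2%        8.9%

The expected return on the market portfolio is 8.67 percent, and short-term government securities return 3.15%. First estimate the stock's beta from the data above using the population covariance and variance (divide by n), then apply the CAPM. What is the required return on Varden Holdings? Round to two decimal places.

11.08%

Mean R_i = (8.5 + 8.1 − 0.5 − 10.2 + 14.3 + 8.2) / 6 = 4.7333%
Mean R_m = (6.5 + 5.3 − 0.4 − 5.1 + 10.4 + 8.9) / 6 = 4.2667%
Σ(R_i − R̄_i)(R_m − R̄_m) = 250.9267  ⇒  Cov = 250.9267 / 6 = 41.8211
Σ(R_m − R̄_m)² = 174.6533  ⇒  Var(R_m) = 174.6533 / 6 = 29.1089
β = Cov / Var(R_m) = 41.8211 / 29.1089 = 1.4367
MRP = 8.67% − 3.15% = 5.52%
E(R) = R_f + β × MRP = 3.15% + 1.4367 × 5.52% = 11.08%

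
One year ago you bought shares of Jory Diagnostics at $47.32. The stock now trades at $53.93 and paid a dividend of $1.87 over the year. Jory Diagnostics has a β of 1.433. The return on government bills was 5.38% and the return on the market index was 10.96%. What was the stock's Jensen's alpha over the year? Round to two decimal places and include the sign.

+4.54%

Realised HPR = (P1 + D1 − P0) / P0 = (53.93 + 1.87 − 47.32) / 47.32 = 8.48 / 47.32 = 17.9205%
MRP = 10.96% − 5.38% = 5.58%
CAPM required = R_f + β·MRP = 5.38% + 1.433 × 5.58% = 13.37614%
α = realised − required = 17.9205% − 13.37614% = +4.54%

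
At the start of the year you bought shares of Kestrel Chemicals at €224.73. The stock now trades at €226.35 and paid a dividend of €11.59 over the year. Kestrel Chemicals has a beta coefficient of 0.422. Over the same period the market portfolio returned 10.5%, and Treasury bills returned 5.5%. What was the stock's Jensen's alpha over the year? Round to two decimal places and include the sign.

Realised HPR = (P1 + D1 − P0) / P0 = (226.35 + 11.59 − 224.73) / 224.73 = 13.21 / 224.73 = 5.8782%
MRP = 10.5% − 5.5% = 5.00%
CAPM required = R_f + β·MRP = 5.5% + 0.422 × 5.0% = 7.6100%
α = realised − required = 5.8782% − 7.6100% = -1.73%

-1.73%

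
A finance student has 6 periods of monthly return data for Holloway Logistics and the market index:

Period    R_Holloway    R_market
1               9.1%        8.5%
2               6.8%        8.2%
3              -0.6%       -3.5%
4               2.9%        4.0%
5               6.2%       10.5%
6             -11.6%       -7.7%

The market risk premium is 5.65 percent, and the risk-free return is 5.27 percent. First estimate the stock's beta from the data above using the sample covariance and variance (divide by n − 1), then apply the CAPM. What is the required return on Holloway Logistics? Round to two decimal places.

10.67%

Mean R_i = (9.1 + 6.8 − 0.6 + 2.9 + 6.2 − 11.6) / 6 = 2.1333%
Mean R_m = (8.5 + 8.2 − 3.5 + 4.0 + 10.5 − 7.7) / 6 = 3.3333%
Σ(R_i − R̄_i)(R_m − R̄_m) = 258.5633  ⇒  Cov = 258.5633 / 5 = 51.7127
Σ(R_m − R̄_m)² = 270.6133  ⇒  Var(R_m) = 270.6133 / 5 = 54.1227
β = Cov / Var(R_m) = 51.7127 / 54.1227 = 0.9555
E(R) = R_f + β × MRP = 5.27% + 0.9555 × 5.65% = 10.67%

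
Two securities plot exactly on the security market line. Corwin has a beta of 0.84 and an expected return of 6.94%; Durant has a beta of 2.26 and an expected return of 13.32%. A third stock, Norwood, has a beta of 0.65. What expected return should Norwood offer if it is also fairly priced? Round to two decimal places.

6.09%

MRP (SML slope) = (13.32% − 6.94%) / (2.26 − 0.84) = 6.38% / 1.42 = 4.4930%
R_f (intercept) = 6.94% − 0.84 × 4.4930% = 3.1659%
E(R_Norwood) = R_f + β × MRP = 3.1659% + 0.65 × 4.4930% = 6.09%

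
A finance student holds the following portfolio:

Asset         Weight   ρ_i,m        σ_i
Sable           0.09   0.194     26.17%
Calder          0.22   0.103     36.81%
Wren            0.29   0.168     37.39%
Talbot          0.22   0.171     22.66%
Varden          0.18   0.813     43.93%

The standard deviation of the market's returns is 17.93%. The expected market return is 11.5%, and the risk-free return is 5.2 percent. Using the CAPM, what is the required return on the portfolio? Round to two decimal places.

β_Sable = 0.194 × 26.17% / 17.93% = 0.2832
β_Calder = 0.103 × 36.81% / 17.93% = 0.2115
β_Wren = 0.168 × 37.39% / 17.93% = 0.3503
β_Talbot = 0.171 × 22.66% / 17.93% = 0.2161
β_Varden = 0.813 × 43.93% / 17.93% = 1.9919
β_P = Σ w_i β_i = 0.09×0.2832 + 0.22×0.2115 + 0.29×0.3503 + 0.22×0.2161 + 0.18×1.9919 = 0.5797
MRP = 11.5% − 5.2% = 6.30%
E(R_P) = R_f + β_P × MRP = 5.2% + 0.5797 × 6.3% = 8.85%

8.85%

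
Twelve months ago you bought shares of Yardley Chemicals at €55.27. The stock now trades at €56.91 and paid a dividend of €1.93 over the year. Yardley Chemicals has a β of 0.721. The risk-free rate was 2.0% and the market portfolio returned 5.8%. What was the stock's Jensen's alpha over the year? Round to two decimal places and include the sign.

+1.72%

Realised HPR = (P1 + D1 − P0) / P0 = (56.91 + 1.93 − 55.27) / 55.27 = 3.57 / 55.27 = 6.4592%
MRP = 5.8% − 2.0% = 3.80%
CAPM required = R_f + β·MRP = 2.0% + 0.721 × 3.8% = 4.7398%
α = realised − required = 6.4592% − 4.7398% = +1.72%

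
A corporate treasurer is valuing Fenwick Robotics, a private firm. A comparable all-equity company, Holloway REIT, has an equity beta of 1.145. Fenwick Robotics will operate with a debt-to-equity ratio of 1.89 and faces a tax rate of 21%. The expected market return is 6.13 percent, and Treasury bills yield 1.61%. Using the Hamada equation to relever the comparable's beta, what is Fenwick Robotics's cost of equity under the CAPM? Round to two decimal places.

β_L = β_U × [1 + (1 − t)(D/E)] = 1.145 × [1 + (1 − 0.21) × 1.89]
    = 1.145 × [1 + 0.79 × 1.89] = 1.145 × 2.4931 = 2.8546
MRP = 6.13% − 1.61% = 4.52%
E(R) = R_f + β_L × MRP = 1.61% + 2.8546 × 4.52% = 14.51%

14.51%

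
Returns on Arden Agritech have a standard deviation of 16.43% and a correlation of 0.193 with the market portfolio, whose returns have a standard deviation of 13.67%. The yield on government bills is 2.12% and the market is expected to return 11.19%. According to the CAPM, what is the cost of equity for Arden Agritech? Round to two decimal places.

4.22%

β = ρ × σ_i / σ_m = 0.193 × 16.43% / 13.67% = 0.2320
MRP = 11.19% − 2.12% = 9.07%
E(R) = 2.12% + 0.2320 × 9.07% = 4.22%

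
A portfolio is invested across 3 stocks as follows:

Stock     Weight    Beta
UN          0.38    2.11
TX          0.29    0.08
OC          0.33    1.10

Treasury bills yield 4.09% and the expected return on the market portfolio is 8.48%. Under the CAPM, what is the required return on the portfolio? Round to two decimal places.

β_P = Σ w_i β_i = 0.38×2.11 + 0.29×0.08 + 0.33×1.10 = 1.1880
MRP = 8.48% − 4.09% = 4.39%
E(R_P) = R_f + β_P × MRP = 4.09% + 1.1880 × 4.39% = 9.31%

9.31%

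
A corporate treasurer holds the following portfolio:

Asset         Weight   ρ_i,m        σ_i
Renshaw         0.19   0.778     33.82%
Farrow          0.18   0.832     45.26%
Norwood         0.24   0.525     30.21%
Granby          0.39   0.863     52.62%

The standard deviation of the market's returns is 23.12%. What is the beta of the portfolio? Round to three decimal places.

β_Renshaw = 0.778 × 33.82% / 23.12% = 1.1381
β_Farrow = 0.832 × 45.26% / 23.12% = 1.6287
β_Norwood = 0.525 × 30.21% / 23.12% = 0.6860
β_Granby = 0.863 × 52.62% / 23.12% = 1.9641
β_P = Σ w_i β_i = 0.19×1.1381 + 0.18×1.6287 + 0.24×0.6860 + 0.39×1.9641 = 1.4400

1.440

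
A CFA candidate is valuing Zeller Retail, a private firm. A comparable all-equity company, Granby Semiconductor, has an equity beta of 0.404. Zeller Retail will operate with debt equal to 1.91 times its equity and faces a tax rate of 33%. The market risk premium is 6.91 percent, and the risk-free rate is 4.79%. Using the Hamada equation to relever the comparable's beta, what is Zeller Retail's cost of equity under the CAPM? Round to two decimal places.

β_L = β_U × [1 + (1 − t)(D/E)] = 0.404 × [1 + (1 − 0.33) × 1.91]
    = 0.404 × [1 + 0.67 × 1.91] = 0.404 × 2.2797 = 0.9210
E(R) = R_f + β_L × MRP = 4.79% + 0.9210 × 6.91% = 11.15%

11.15%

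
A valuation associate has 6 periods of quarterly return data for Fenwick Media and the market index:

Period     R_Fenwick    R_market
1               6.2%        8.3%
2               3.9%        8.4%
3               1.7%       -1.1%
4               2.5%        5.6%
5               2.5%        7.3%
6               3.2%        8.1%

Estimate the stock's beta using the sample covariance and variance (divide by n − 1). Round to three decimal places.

0.274

Mean R_i = (6.2 + 3.9 + 1.7 + 2.5 + 2.5 + 3.2) / 6 = 3.3333%
Mean R_m = (8.3 + 8.4 − 1.1 + 5.6 + 7.3 + 8.1) / 6 = 6.1000%
Σ(R_i − R̄_i)(R_m − R̄_m) = 18.5200  ⇒  Cov = 18.5200 / 5 = 3.7040
Σ(R_m − R̄_m)² = 67.6600  ⇒  Var(R_m) = 67.6600 / 5 = 13.5320
β = Cov / Var(R_m) = 3.7040 / 13.5320 = 0.2737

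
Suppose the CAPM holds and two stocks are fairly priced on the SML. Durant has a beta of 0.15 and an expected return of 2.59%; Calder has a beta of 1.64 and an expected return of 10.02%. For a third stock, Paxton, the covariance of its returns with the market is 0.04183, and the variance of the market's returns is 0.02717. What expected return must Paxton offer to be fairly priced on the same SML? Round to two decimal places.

MRP = (10.02% − 2.59%) / (1.64 − 0.15) = 4.9866%
R_f = 2.59% − 0.15 × 4.9866% = 1.8420%
β_Paxton = Cov / Var(R_m) = 0.04183 / 0.02717 = 1.5396
E(R_Paxton) = R_f + β × MRP = 1.8420% + 1.5396 × 4.9866% = 9.52%

9.52%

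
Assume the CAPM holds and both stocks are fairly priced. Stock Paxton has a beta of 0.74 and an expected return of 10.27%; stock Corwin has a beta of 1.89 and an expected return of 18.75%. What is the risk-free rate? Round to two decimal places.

4.81%

Both satisfy E(R) = R_f + β·MRP, so the slope of the SML is
MRP = (18.75% − 10.27%) / (1.89 − 0.74) = 8.48% / 1.15 = 7.3739%
R_f = E(R_Paxton) − β_Paxton·MRP = 10.27% − 0.74 × 7.3739% = 4.8133%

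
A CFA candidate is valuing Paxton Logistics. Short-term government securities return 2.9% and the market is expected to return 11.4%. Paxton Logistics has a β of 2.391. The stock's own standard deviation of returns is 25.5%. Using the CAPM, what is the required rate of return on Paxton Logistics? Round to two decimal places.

Market risk premium = E(R_m) − R_f = 11.4% − 2.9% = 8.50%
E(R) = R_f + β × MRP = 2.9% + 2.391 × 8.5% = 23.22%

23.22%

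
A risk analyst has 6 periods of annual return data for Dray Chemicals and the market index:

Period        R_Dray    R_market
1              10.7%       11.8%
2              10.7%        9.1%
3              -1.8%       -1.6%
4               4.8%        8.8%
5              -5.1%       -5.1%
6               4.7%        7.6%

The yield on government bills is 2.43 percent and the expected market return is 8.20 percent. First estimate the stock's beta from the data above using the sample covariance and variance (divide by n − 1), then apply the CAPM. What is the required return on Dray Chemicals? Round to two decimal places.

Mean R_i = (10.7 + 10.7 − 1.8 + 4.8 − 5.1 + 4.7) / 6 = 4.0000%
Mean R_m = (11.8 + 9.1 − 1.6 + 8.8 − 5.1 + 7.6) / 6 = 5.1000%
Σ(R_i − R̄_i)(R_m − R̄_m) = 208.0800  ⇒  Cov = 208.0800 / 5 = 41.6160
Σ(R_m − R̄_m)² = 229.7600  ⇒  Var(R_m) = 229.7600 / 5 = 45.9520
β = Cov / Var(R_m) = 41.6160 / 45.9520 = 0.9056
MRP = 8.20% − 2.43% = 5.77%
E(R) = R_f + β × MRP = 2.43% + 0.9056 × 5.77% = 7.66%

7.66%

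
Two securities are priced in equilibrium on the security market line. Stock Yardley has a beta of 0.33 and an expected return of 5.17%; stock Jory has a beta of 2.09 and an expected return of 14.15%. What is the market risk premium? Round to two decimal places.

Both satisfy E(R) = R_f + β·MRP, so the slope of the SML is
MRP = (14.15% − 5.17%) / (2.09 − 0.33) = 8.98% / 1.76 = 5.1023%

5.10%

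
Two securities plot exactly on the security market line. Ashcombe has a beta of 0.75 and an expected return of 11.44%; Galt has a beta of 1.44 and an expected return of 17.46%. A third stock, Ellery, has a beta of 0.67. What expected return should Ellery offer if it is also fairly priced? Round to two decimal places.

10.74%

MRP (SML slope) = (17.46% − 11.44%) / (1.44 − 0.75) = 6.02% / 0.69 = 8.7246%
R_f (intercept) = 11.44% − 0.75 × 8.7246% = 4.8966%
E(R_Ellery) = R_f + β × MRP = 4.8966% + 0.67 × 8.7246% = 10.74%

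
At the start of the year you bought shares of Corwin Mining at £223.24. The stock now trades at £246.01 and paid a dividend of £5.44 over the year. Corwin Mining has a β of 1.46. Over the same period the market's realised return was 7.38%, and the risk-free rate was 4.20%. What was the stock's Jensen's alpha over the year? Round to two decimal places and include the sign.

+3.79%

Realised HPR = (P1 + D1 − P0) / P0 = (246.01 + 5.44 − 223.24) / 223.24 = 28.21 / 223.24 = 12.6366%
MRP = 7.38% − 4.20% = 3.18%
CAPM required = R_f + β·MRP = 4.20% + 1.46 × 3.18% = 8.8428%
α = realised − required = 12.6366% − 8.8428% = +3.79%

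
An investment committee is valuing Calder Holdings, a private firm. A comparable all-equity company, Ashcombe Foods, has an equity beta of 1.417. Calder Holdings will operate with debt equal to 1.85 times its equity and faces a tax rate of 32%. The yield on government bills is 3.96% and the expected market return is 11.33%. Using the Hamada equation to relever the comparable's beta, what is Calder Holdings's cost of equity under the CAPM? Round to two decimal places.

β_L = β_U × [1 + (1 − t)(D/E)] = 1.417 × [1 + (1 − 0.32) × 1.85]
    = 1.417 × [1 + 0.68 × 1.85] = 1.417 × 2.2580 = 3.1996
MRP = 11.33% − 3.96% = 7.37%
E(R) = R_f + β_L × MRP = 3.96% + 3.1996 × 7.37% = 27.54%

27.54%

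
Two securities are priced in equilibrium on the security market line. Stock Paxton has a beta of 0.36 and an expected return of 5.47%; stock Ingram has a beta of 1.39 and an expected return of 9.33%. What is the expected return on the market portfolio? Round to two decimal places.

Both satisfy E(R) = R_f + β·MRP, so the slope of the SML is
MRP = (9.33% − 5.47%) / (1.39 − 0.36) = 3.86% / 1.03 = 3.7476%
R_f = E(R_Paxton) − β_Paxton·MRP = 5.47% − 0.36 × 3.7476% = 4.1209%
E(R_m) = R_f + MRP = 4.1209% + 3.7476% = 7.87%

7.87%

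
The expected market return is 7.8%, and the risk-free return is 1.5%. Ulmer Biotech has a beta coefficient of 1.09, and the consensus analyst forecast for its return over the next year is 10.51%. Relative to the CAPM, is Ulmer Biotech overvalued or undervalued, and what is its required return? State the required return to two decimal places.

Undervalued; required return 8.37%

MRP = 7.8% − 1.5% = 6.30%
Required return = R_f + β·MRP = 1.5% + 1.09 × 6.3% = 8.37%
Forecast 10.51% > required 8.37% → the stock plots above the SML → undervalued.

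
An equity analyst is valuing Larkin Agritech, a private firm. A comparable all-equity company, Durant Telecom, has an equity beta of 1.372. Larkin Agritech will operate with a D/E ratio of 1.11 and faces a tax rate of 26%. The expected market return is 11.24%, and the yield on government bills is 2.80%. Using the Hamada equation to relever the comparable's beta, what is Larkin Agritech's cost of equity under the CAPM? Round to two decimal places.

23.89%

β_L = β_U × [1 + (1 − t)(D/E)] = 1.372 × [1 + (1 − 0.26) × 1.11]
    = 1.372 × [1 + 0.74 × 1.11] = 1.372 × 1.8214 = 2.4990
MRP = 11.24% − 2.80% = 8.44%
E(R) = R_f + β_L × MRP = 2.80% + 2.4990 × 8.44% = 23.89%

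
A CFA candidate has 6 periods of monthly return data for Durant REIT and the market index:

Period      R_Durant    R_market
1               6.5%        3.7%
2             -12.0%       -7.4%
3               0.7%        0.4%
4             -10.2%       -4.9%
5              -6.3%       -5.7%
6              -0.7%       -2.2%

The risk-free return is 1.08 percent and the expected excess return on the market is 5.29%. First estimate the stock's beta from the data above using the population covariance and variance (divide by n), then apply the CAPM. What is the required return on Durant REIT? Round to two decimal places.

9.71%

Mean R_i = (6.5 − 12.0 + 0.7 − 10.2 − 6.3 − 0.7) / 6 = -3.6667%
Mean R_m = (3.7 − 7.4 + 0.4 − 4.9 − 5.7 − 2.2) / 6 = -2.6833%
Σ(R_i − R̄_i)(R_m − R̄_m) = 141.5267  ⇒  Cov = 141.5267 / 6 = 23.5878
Σ(R_m − R̄_m)² = 86.7483  ⇒  Var(R_m) = 86.7483 / 6 = 14.4581
β = Cov / Var(R_m) = 23.5878 / 14.4581 = 1.6315
E(R) = R_f + β × MRP = 1.08% + 1.6315 × 5.29% = 9.71%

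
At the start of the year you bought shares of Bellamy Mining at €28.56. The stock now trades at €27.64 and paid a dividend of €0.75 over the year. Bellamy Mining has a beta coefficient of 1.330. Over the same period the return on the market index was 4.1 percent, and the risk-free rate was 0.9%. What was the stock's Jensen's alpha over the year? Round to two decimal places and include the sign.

-5.75%

Realised HPR = (P1 + D1 − P0) / P0 = (27.64 + 0.75 − 28.56) / 28.56 = -0.17 / 28.56 = -0.5952%
MRP = 4.1% − 0.9% = 3.20%
CAPM required = R_f + β·MRP = 0.9% + 1.330 × 3.2% = 5.1560%
α = realised − required = -0.5952% − 5.1560% = -5.75%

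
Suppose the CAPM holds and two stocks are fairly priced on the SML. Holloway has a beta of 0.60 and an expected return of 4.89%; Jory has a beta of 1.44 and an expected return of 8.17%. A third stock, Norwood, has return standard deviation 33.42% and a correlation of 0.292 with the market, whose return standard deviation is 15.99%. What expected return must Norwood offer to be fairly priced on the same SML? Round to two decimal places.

MRP = (8.17% − 4.89%) / (1.44 − 0.60) = 3.9048%
R_f = 4.89% − 0.60 × 3.9048% = 2.5471%
β_Norwood = ρ·σ_i/σ_m = 0.292 × 33.42 / 15.99 = 0.6103
E(R_Norwood) = R_f + β × MRP = 2.5471% + 0.6103 × 3.9048% = 4.93%

4.93%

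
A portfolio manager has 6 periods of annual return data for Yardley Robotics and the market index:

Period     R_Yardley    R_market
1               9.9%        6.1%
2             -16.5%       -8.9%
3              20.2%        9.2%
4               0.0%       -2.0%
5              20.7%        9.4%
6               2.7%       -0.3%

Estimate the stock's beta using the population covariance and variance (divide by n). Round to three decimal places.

Mean R_i = (9.9 − 16.5 + 20.2 + 0.0 + 20.7 + 2.7) / 6 = 6.1667%
Mean R_m = (6.1 − 8.9 + 9.2 − 2.0 + 9.4 − 0.3) / 6 = 2.2500%
Σ(R_i − R̄_i)(R_m − R̄_m) = 503.6000  ⇒  Cov = 503.6000 / 6 = 83.9333
Σ(R_m − R̄_m)² = 263.1350  ⇒  Var(R_m) = 263.1350 / 6 = 43.8558
β = Cov / Var(R_m) = 83.9333 / 43.8558 = 1.9138

1.914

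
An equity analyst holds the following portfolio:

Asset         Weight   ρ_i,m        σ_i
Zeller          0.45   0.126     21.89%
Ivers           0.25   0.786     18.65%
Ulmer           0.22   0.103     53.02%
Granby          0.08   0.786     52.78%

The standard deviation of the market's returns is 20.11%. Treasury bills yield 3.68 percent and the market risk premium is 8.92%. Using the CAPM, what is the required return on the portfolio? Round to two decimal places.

β_Zeller = 0.126 × 21.89% / 20.11% = 0.1372
β_Ivers = 0.786 × 18.65% / 20.11% = 0.7289
β_Ulmer = 0.103 × 53.02% / 20.11% = 0.2716
β_Granby = 0.786 × 52.78% / 20.11% = 2.0629
β_P = Σ w_i β_i = 0.45×0.1372 + 0.25×0.7289 + 0.22×0.2716 + 0.08×2.0629 = 0.4687
E(R_P) = R_f + β_P × MRP = 3.68% + 0.4687 × 8.92% = 7.86%

7.86%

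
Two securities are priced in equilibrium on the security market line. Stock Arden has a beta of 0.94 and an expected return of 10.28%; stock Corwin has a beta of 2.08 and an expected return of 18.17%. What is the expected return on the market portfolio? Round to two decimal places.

Both satisfy E(R) = R_f + β·MRP, so the slope of the SML is
MRP = (18.17% − 10.28%) / (2.08 − 0.94) = 7.89% / 1.14 = 6.9211%
R_f = E(R_Arden) − β_Arden·MRP = 10.28% − 0.94 × 6.9211% = 3.7742%
E(R_m) = R_f + MRP = 3.7742% + 6.9211% = 10.70%

10.70%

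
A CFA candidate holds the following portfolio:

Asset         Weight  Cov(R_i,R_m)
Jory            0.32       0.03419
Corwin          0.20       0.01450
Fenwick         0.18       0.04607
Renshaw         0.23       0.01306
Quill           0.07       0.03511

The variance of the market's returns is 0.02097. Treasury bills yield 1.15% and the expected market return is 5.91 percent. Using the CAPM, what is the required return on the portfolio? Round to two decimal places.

7.41%

β_Jory = 0.03419 / 0.02097 = 1.6304
β_Corwin = 0.01450 / 0.02097 = 0.6915
β_Fenwick = 0.04607 / 0.02097 = 2.1969
β_Renshaw = 0.01306 / 0.02097 = 0.6228
β_Quill = 0.03511 / 0.02097 = 1.6743
β_P = Σ w_i β_i = 0.32×1.6304 + 0.20×0.6915 + 0.18×2.1969 + 0.23×0.6228 + 0.07×1.6743 = 1.3159
MRP = 5.91% − 1.15% = 4.76%
E(R_P) = R_f + β_P × MRP = 1.15% + 1.3159 × 4.76% = 7.41%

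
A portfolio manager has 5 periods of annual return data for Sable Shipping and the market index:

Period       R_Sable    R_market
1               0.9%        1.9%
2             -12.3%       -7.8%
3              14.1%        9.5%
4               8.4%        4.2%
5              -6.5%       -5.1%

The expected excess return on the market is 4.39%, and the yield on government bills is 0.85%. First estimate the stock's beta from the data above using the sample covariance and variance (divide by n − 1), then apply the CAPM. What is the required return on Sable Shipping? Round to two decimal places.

Mean R_i = (0.9 − 12.3 + 14.1 + 8.4 − 6.5) / 5 = 0.9200%
Mean R_m = (1.9 − 7.8 + 9.5 + 4.2 − 5.1) / 5 = 0.5400%
Σ(R_i − R̄_i)(R_m − R̄_m) = 297.5460  ⇒  Cov = 297.5460 / 4 = 74.3865
Σ(R_m − R̄_m)² = 196.8920  ⇒  Var(R_m) = 196.8920 / 4 = 49.2230
β = Cov / Var(R_m) = 74.3865 / 49.2230 = 1.5112
E(R) = R_f + β × MRP = 0.85% + 1.5112 × 4.39% = 7.48%

7.48%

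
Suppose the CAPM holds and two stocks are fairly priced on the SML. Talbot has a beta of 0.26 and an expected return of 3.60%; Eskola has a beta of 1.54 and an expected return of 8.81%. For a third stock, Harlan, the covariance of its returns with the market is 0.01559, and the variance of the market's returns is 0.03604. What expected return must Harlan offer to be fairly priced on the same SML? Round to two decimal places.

4.30%

MRP = (8.81% − 3.60%) / (1.54 − 0.26) = 4.0703%
R_f = 3.60% − 0.26 × 4.0703% = 2.5417%
β_Harlan = Cov / Var(R_m) = 0.01559 / 0.03604 = 0.4326
E(R_Harlan) = R_f + β × MRP = 2.5417% + 0.4326 × 4.0703% = 4.30%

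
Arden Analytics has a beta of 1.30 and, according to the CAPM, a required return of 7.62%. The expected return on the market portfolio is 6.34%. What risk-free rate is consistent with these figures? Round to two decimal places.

2.07%

E(R) = R_f + β(E(R_m) − R_f) = R_f(1 − β) + β·E(R_m)
7.62% = R_f × (1 − 1.30) + 1.30 × 6.34%
7.62% = R_f × -0.30 + 8.2420%
R_f = (7.62% − 8.2420%) / -0.30 = 2.07%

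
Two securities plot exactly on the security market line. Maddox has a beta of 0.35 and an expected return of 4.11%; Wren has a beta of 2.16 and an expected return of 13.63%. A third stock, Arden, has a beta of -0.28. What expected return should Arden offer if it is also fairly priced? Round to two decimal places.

0.80%

MRP (SML slope) = (13.63% − 4.11%) / (2.16 − 0.35) = 9.52% / 1.81 = 5.2597%
R_f (intercept) = 4.11% − 0.35 × 5.2597% = 2.2691%
E(R_Arden) = R_f + β × MRP = 2.2691% + -0.28 × 5.2597% = 0.80%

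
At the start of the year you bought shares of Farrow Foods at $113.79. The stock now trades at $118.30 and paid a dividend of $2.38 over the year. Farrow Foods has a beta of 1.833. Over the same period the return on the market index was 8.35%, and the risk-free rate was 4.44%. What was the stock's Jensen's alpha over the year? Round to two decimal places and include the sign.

Realised HPR = (P1 + D1 − P0) / P0 = (118.30 + 2.38 − 113.79) / 113.79 = 6.89 / 113.79 = 6.0550%
MRP = 8.35% − 4.44% = 3.91%
CAPM required = R_f + β·MRP = 4.44% + 1.833 × 3.91% = 11.60703%
α = realised − required = 6.0550% − 11.60703% = -5.55%

-5.55%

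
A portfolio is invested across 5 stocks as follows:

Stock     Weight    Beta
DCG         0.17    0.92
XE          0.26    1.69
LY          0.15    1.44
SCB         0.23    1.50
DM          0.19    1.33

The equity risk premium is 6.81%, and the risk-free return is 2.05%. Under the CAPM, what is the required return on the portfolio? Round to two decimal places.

11.65%

β_P = Σ w_i β_i = 0.17×0.92 + 0.26×1.69 + 0.15×1.44 + 0.23×1.50 + 0.19×1.33 = 1.4095
E(R_P) = R_f + β_P × MRP = 2.05% + 1.4095 × 6.81% = 11.65%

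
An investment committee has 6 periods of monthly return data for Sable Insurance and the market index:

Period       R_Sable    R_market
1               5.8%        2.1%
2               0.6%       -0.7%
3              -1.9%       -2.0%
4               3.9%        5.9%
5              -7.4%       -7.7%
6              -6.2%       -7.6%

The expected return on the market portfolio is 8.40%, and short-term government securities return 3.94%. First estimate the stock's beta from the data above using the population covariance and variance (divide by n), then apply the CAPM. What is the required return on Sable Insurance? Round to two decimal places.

8.09%

Mean R_i = (5.8 + 0.6 − 1.9 + 3.9 − 7.4 − 6.2) / 6 = -0.8667%
Mean R_m = (2.1 − 0.7 − 2.0 + 5.9 − 7.7 − 7.6) / 6 = -1.6667%
Σ(R_i − R̄_i)(R_m − R̄_m) = 134.0033  ⇒  Cov = 134.0033 / 6 = 22.3339
Σ(R_m − R̄_m)² = 144.0933  ⇒  Var(R_m) = 144.0933 / 6 = 24.0156
β = Cov / Var(R_m) = 22.3339 / 24.0156 = 0.9300
MRP = 8.40% − 3.94% = 4.46%
E(R) = R_f + β × MRP = 3.94% + 0.9300 × 4.46% = 8.09%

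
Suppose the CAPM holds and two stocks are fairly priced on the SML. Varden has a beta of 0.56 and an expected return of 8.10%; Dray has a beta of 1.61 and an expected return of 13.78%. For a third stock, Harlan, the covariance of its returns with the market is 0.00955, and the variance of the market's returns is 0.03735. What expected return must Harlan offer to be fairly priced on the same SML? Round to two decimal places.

6.45%

MRP = (13.78% − 8.10%) / (1.61 − 0.56) = 5.4095%
R_f = 8.10% − 0.56 × 5.4095% = 5.0707%
β_Harlan = Cov / Var(R_m) = 0.00955 / 0.03735 = 0.2557
E(R_Harlan) = R_f + β × MRP = 5.0707% + 0.2557 × 5.4095% = 6.45%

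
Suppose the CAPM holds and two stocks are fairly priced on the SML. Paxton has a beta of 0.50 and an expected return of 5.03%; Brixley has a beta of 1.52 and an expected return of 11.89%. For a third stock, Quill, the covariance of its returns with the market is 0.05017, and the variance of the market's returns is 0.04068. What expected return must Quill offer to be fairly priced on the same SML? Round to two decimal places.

MRP = (11.89% − 5.03%) / (1.52 − 0.50) = 6.7255%
R_f = 5.03% − 0.50 × 6.7255% = 1.6673%
β_Quill = Cov / Var(R_m) = 0.05017 / 0.04068 = 1.2333
E(R_Quill) = R_f + β × MRP = 1.6673% + 1.2333 × 6.7255% = 9.96%

9.96%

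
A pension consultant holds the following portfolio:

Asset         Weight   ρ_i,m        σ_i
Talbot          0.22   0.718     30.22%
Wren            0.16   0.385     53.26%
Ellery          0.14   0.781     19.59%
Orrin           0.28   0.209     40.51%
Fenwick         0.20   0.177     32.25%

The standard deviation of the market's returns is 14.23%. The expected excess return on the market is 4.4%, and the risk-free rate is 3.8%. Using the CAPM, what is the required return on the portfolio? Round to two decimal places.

8.04%

β_Talbot = 0.718 × 30.22% / 14.23% = 1.5248
β_Wren = 0.385 × 53.26% / 14.23% = 1.4410
β_Ellery = 0.781 × 19.59% / 14.23% = 1.0752
β_Orrin = 0.209 × 40.51% / 14.23% = 0.5950
β_Fenwick = 0.177 × 32.25% / 14.23% = 0.4011
β_P = Σ w_i β_i = 0.22×1.5248 + 0.16×1.4410 + 0.14×1.0752 + 0.28×0.5950 + 0.20×0.4011 = 0.9634
E(R_P) = R_f + β_P × MRP = 3.8% + 0.9634 × 4.4% = 8.04%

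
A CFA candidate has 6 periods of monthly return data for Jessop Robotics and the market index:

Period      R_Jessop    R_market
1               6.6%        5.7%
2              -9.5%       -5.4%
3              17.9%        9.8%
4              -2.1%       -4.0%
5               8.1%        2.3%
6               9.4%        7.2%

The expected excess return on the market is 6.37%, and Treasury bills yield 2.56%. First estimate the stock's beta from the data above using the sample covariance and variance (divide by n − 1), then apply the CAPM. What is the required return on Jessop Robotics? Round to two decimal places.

11.93%

Mean R_i = (6.6 − 9.5 + 17.9 − 2.1 + 8.1 + 9.4) / 6 = 5.0667%
Mean R_m = (5.7 − 5.4 + 9.8 − 4.0 + 2.3 + 7.2) / 6 = 2.6000%
Σ(R_i − R̄_i)(R_m − R̄_m) = 280.0100  ⇒  Cov = 280.0100 / 5 = 56.0020
Σ(R_m − R̄_m)² = 190.2600  ⇒  Var(R_m) = 190.2600 / 5 = 38.0520
β = Cov / Var(R_m) = 56.0020 / 38.0520 = 1.4717
E(R) = R_f + β × MRP = 2.56% + 1.4717 × 6.37% = 11.93%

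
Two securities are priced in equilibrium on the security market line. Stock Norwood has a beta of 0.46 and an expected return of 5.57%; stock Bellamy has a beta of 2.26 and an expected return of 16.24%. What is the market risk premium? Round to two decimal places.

5.93%

Both satisfy E(R) = R_f + β·MRP, so the slope of the SML is
MRP = (16.24% − 5.57%) / (2.26 − 0.46) = 10.67% / 1.80 = 5.9278%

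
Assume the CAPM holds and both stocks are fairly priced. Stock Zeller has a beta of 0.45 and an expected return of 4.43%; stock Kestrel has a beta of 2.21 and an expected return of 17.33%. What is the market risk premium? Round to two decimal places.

7.33%

Both satisfy E(R) = R_f + β·MRP, so the slope of the SML is
MRP = (17.33% − 4.43%) / (2.21 − 0.45) = 12.90% / 1.76 = 7.3295%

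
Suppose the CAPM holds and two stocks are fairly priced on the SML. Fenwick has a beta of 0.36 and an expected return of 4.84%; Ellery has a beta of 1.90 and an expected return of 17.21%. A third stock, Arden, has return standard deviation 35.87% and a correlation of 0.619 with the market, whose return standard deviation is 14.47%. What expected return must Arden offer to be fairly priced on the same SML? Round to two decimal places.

MRP = (17.21% − 4.84%) / (1.90 − 0.36) = 8.0325%
R_f = 4.84% − 0.36 × 8.0325% = 1.9483%
β_Arden = ρ·σ_i/σ_m = 0.619 × 35.87 / 14.47 = 1.5345
E(R_Arden) = R_f + β × MRP = 1.9483% + 1.5345 × 8.0325% = 14.27%

14.27%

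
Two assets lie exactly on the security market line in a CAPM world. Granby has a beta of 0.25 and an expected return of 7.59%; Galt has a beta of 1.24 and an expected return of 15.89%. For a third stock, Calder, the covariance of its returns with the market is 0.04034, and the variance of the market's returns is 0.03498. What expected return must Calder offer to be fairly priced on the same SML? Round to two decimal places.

15.16%

MRP = (15.89% − 7.59%) / (1.24 − 0.25) = 8.3838%
R_f = 7.59% − 0.25 × 8.3838% = 5.4941%
β_Calder = Cov / Var(R_m) = 0.04034 / 0.03498 = 1.1532
E(R_Calder) = R_f + β × MRP = 5.4941% + 1.1532 × 8.3838% = 15.16%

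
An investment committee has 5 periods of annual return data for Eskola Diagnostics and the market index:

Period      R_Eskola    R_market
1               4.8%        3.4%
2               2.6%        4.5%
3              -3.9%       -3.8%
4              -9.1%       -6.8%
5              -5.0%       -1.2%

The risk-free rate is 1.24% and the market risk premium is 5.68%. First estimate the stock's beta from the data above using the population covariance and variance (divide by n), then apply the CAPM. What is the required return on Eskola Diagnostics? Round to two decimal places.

Mean R_i = (4.8 + 2.6 − 3.9 − 9.1 − 5.0) / 5 = -2.1200%
Mean R_m = (3.4 + 4.5 − 3.8 − 6.8 − 1.2) / 5 = -0.7800%
Σ(R_i − R̄_i)(R_m − R̄_m) = 102.4520  ⇒  Cov = 102.4520 / 5 = 20.4904
Σ(R_m − R̄_m)² = 90.8880  ⇒  Var(R_m) = 90.8880 / 5 = 18.1776
β = Cov / Var(R_m) = 20.4904 / 18.1776 = 1.1272
E(R) = R_f + β × MRP = 1.24% + 1.1272 × 5.68% = 7.64%

7.64%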